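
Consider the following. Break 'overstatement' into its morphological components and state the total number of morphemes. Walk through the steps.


Step 1: Identify prefix: 'over' (meaning: excessively)
Step 2: Identify root: 'state'
Step 3: Identify suffix(es): 'ment'
Decomposition: over- (prefix: excessively) + state (root) + -ment (suffix: action/result)
Total morphemes: 3

3 morphemes (over- (prefix: excessively) + state (root) + -ment (suffix: action/result))


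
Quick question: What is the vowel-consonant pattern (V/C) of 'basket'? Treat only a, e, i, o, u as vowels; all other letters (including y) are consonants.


Letter mapping: b = C, a = V, s = C, k = C, e = V, t = C.

CVCCVC


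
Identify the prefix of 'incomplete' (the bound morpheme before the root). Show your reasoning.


The word 'incomplete' = 'in' (prefix) + 'complete' (root). The prefix is 'in'.

in


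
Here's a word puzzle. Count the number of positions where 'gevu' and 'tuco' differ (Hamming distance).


Alignment:
Position 1: 'g' vs 't' = DIFFER
Position 2: 'e' vs 'u' = DIFFER
Position 3: 'v' vs 'c' = DIFFER
Position 4: 'u' vs 'o' = DIFFER
Total differences: 4

4


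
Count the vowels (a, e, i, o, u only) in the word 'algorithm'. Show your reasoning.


Vowels in 'algorithm': a, o, i = 3 vowels.

3


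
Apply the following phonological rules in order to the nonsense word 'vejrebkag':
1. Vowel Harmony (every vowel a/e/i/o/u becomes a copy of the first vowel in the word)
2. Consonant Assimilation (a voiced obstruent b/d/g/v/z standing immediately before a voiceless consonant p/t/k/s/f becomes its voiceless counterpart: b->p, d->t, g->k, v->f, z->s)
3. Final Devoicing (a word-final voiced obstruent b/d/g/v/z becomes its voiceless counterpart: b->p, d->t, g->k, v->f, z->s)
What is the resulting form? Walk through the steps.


Starting form: 'vejrebkag'
Rule 1: Vowel Harmony: all vowels become 'e' (matching first vowel). 'vejrebkag' -> 'vejrebkeg'
Rule 2: Consonant Assimilation: voiced obstruent before voiceless consonant becomes voiceless ('bk' -> 'pk'). 'vejrebkeg' -> 'vejrepkeg'
Rule 3: Final Devoicing: word-final voiced obstruent 'g' becomes voiceless 'k'. 'vejrepkeg' -> 'vejrepkek'
Final form: 'vejrepkek'

vejrepkek


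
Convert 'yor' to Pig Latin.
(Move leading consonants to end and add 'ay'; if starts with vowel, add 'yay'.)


'yor': move consonant cluster 'y' to end and add 'ay': 'oryay'.

oryay


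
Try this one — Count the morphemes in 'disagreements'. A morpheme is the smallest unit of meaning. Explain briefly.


Decomposition: dis- (prefix) + agree (root) + -ment (suffix) + -s (plural) = 4 morpheme(s)

4 morphemes


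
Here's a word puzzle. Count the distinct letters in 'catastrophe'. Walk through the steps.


Unique letters in 'catastrophe': {a, c, e, h, o, p, r, s, t} = 9 distinct letters.

9


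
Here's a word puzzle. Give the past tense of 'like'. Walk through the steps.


Apply rule: Add -d (word ends in -e). 'like' becomes 'liked'.

liked


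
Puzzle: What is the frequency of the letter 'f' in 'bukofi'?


Letter 'f' in 'bukofi': found at position(s) 5 = 1 occurrence(s).

1


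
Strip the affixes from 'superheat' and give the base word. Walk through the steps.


Remove prefix 'super' from 'superheat' to get root 'heat'.

heat


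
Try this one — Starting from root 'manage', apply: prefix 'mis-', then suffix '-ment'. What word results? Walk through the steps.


Step 1: Add prefix 'mis-' to 'manage' = 'mismanage'
Step 2: Add suffix '-ment' to 'mismanage' = 'mismanagement'

mismanagement


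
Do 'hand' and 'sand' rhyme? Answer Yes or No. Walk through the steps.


Rime (stressed vowel + following sounds) of 'hand': -and = /ænd/
Rime of 'sand': -and = /ænd/
/ænd/ and /ænd/ are the same ending sound, so the words rhyme.

Yes


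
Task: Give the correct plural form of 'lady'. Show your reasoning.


Apply rule: Change -y to -ies (consonant + y). 'lady' becomes 'ladies'.

ladies


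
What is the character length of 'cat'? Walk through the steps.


Spell out 'cat' and number each letter: c(1), a(2), t(3). Total: 3 letters.

3


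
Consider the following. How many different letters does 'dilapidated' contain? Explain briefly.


Unique letters in 'dilapidated': {a, d, e, i, l, p, t} = 7 distinct letters.

7


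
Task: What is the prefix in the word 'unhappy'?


The word 'unhappy' = 'un' (prefix) + 'happy' (root). The prefix is 'un'.

un


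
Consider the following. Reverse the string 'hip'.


Reverse 'hip' character by character: 'pih'.

pih


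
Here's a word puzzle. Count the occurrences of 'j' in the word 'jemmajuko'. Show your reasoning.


Letter 'j' in 'jemmajuko': found at position(s) 1, 6 = 2 occurrence(s).

2


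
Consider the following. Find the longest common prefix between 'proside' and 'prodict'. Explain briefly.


Compare from the start: 3 characters match: 'pro'. Mismatch at position 4: 's' vs 'd'.

pro


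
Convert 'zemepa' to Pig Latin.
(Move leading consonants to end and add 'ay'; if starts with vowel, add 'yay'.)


'zemepa': move consonant cluster 'z' to end and add 'ay': 'emepazay'.

emepazay


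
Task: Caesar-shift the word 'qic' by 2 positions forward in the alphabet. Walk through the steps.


Shift each letter by 2: q -> s, i -> k, c -> e. Result: 'ske'.

ske


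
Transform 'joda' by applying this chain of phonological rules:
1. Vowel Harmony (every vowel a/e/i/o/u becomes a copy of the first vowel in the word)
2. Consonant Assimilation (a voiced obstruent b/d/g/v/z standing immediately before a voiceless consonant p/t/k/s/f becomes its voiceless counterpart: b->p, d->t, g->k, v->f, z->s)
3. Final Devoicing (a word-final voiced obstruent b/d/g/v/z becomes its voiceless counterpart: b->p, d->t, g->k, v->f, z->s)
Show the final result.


Starting form: 'joda'
Rule 1: Vowel Harmony: all vowels become 'o' (matching first vowel). 'joda' -> 'jodo'
Rule 2: Consonant Assimilation: no voiced obstruent (b/d/g/v/z) stands immediately before a voiceless consonant (p/t/k/s/f). No change.
Rule 3: Final Devoicing: the word ends in the vowel 'o', not a consonant. No change.
Final form: 'jodo'

jodo


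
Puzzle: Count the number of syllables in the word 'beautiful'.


Break 'beautiful' into syllables: beau-ti-ful -> beau | ti | ful = 3 syllables

3 syllables


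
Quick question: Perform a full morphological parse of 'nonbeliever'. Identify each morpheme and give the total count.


Step 1: Identify prefix: 'non' (meaning: not)
Step 2: Identify root: 'believe'
Step 3: Identify suffix(es): 'er'
Decomposition: non- (prefix: not) + believe (root) + -er (suffix: one who)
Total morphemes: 3

3 morphemes (non- (prefix: not) + believe (root) + -er (suffix: one who))


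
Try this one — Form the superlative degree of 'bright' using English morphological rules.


Apply superlative formation (add -est): 'bright' -> 'brightest'.

brightest


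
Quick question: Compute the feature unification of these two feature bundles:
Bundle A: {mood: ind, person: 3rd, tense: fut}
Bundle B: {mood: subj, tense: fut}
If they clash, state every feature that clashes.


Compare features:
mood: A=ind vs B=subj -> CLASH
person: A=3rd vs B=_ -> unified: 3rd
tense: A=fut vs B=fut -> unified: fut
Clash detected on feature 'mood' (ind vs subj); unification fails.

CLASH on 'mood' (ind vs subj)


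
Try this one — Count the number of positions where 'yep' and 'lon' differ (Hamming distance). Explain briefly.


Alignment:
Position 1: 'y' vs 'l' = DIFFER
Position 2: 'e' vs 'o' = DIFFER
Position 3: 'p' vs 'n' = DIFFER
Total differences: 3

3


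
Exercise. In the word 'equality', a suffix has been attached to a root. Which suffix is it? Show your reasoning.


The word 'equality' = 'equal' (root) + '-ity' (suffix). The suffix is '-ity'.

ity


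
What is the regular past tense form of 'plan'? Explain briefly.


Apply rule: Double final consonant and add -ed. 'plan' becomes 'planned'.

planned


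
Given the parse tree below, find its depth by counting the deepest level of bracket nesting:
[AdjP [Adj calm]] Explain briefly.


Count bracket nesting levels:
'[' at pos 0: depth = 1
'[' at pos 6: depth = 2
Maximum depth reached: 2

2


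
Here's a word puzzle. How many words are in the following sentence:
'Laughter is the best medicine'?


Split into words: Laughter | is | the | best | medicine = 5 words.

5


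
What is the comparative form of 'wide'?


Apply comparative formation (ends in e: add -r): 'wide' -> 'wider'.

wider


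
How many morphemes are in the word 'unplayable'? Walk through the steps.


Decomposition: un- (prefix) + play (root) + -able (suffix) = 3 morpheme(s)

3 morphemes


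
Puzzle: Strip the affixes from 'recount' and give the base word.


Remove prefix 're' from 'recount' to get root 'count'.

count


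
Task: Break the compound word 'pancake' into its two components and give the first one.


Split 'pancake' into 'pan' + 'cake'. The first part is 'pan'.

pan


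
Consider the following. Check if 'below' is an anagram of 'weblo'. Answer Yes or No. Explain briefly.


Sorted letters of 'below': 'below'
Sorted letters of 'weblo': 'below'
They match.

Yes


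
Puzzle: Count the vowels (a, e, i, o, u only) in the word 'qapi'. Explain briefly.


Vowels in 'qapi': a, i = 2 vowels.

2


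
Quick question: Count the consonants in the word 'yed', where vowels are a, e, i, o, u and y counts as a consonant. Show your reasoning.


Consonants in 'yed': y, d = 2 consonants.

2


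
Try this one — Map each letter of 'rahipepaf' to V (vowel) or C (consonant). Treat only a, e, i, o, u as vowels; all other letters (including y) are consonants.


Letter mapping: r = C, a = V, h = C, i = V, p = C, e = V, p = C, a = V, f = C.

CVCVCVCVC


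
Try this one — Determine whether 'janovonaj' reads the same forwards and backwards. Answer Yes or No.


Forward: 'janovonaj'
Reversed: 'janovonaj'
They are identical.

Yes


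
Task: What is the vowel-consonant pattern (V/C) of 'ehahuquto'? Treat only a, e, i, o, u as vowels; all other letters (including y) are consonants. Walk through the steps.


Letter mapping: e = V, h = C, a = V, h = C, u = V, q = C, u = V, t = C, o = V.

VCVCVCVCV


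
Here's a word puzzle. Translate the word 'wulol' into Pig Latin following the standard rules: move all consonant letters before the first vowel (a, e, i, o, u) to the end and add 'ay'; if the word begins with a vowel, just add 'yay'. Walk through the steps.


'wulol': move consonant cluster 'w' to end and add 'ay': 'ulolway'.

ulolway


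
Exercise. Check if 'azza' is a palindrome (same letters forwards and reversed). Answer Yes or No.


Forward: 'azza'
Reversed: 'azza'
They are identical.

Yes


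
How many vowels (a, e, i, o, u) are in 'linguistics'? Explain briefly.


Vowels in 'linguistics': i, u, i, i = 4 vowels.

4


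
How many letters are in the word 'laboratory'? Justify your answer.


Spell out 'laboratory' and number each letter: l(1), a(2), b(3), o(4), r(5), a(6), t(7), o(8), r(9), y(10). Total: 10 letters.

10


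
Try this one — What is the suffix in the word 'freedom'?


The word 'freedom' = 'free' (root) + '-dom' (suffix). The suffix is '-dom'.

dom


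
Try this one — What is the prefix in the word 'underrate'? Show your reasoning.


The word 'underrate' = 'under' (prefix) + 'rate' (root). The prefix is 'under'.

under


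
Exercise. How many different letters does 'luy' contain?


Unique letters in 'luy': {l, u, y} = 3 distinct letters.

3


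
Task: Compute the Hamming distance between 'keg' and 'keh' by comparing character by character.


Alignment:
Position 1: 'k' vs 'k' = match
Position 2: 'e' vs 'e' = match
Position 3: 'g' vs 'h' = DIFFER
Total differences: 1

1


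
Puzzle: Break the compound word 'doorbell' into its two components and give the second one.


Split 'doorbell' into 'door' + 'bell'. The second part is 'bell'.

bell


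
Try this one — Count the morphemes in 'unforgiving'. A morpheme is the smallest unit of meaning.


Decomposition: un- (prefix) + forgive (root) + -ing (suffix) = 3 morpheme(s)

3 morphemes


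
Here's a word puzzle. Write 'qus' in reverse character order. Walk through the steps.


Reverse 'qus' character by character: 'suq'.

suq


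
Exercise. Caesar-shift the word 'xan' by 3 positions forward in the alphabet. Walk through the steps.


Shift each letter by 3: x -> a, a -> d, n -> q. Result: 'adq'.

adq


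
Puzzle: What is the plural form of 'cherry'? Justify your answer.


Apply rule: Change -y to -ies (consonant + y). 'cherry' becomes 'cherries'.

cherries


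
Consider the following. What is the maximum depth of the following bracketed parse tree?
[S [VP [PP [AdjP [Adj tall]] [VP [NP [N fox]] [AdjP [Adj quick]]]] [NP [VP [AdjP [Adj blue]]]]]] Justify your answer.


Count bracket nesting levels:
'[' at pos 0: depth = 1
'[' at pos 3: depth = 2
'[' at pos 7: depth = 3
'[' at pos 11: depth = 4
'[' at pos 17: depth = 5
'[' at pos 29: depth = 4
'[' at pos 33: depth = 5
'[' at pos 37: depth = 6
'[' at pos 46: depth = 5
'[' at pos 52: depth = 6
'[' at pos 67: depth = 3
'[' at pos 71: depth = 4
'[' at pos 75: depth = 5
'[' at pos 81: depth = 6
Maximum depth reached: 6

6


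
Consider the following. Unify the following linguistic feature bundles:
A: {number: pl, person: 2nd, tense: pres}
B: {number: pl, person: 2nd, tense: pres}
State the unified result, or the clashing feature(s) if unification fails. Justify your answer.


Compare features:
number: A=pl vs B=pl -> unified: pl
person: A=2nd vs B=2nd -> unified: 2nd
tense: A=pres vs B=pres -> unified: pres
No clashes found.

Unified: {number: pl, person: 2nd, tense: pres}


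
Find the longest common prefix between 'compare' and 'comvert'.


Compare from the start: 3 characters match: 'com'. Mismatch at position 4: 'p' vs 'v'.

com


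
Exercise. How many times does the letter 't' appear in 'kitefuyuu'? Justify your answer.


Letter 't' in 'kitefuyuu': found at position(s) 3 = 1 occurrence(s).

1


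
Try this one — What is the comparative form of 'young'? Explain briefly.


Apply comparative formation (add -er): 'young' -> 'younger'.

younger


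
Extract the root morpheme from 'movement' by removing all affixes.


Remove suffix '-ment' from 'movement' to get root 'move'.

move


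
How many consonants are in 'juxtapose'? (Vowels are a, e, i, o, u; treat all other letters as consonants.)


Consonants in 'juxtapose': j, x, t, p, s = 5 consonants.

5


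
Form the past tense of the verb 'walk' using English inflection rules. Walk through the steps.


Apply rule: Add -ed. 'walk' becomes 'walked'.

walked


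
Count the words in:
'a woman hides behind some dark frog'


Split into words: a | woman | hides | behind | some | dark | frog = 7 words.

7


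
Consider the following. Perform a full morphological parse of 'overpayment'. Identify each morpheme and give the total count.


Step 1: Identify prefix: 'over' (meaning: excessively)
Step 2: Identify root: 'pay'
Step 3: Identify suffix(es): 'ment'
Decomposition: over- (prefix: excessively) + pay (root) + -ment (suffix: action/result)
Total morphemes: 3

3 morphemes (over- (prefix: excessively) + pay (root) + -ment (suffix: action/result))


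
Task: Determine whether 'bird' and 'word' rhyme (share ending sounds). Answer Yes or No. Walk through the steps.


Rime (stressed vowel + following sounds) of 'bird': -ird = /ɜːrd/
Rime of 'word': -ord = /ɜːrd/
/ɜːrd/ and /ɜːrd/ are the same ending sound, so the words rhyme.

Yes


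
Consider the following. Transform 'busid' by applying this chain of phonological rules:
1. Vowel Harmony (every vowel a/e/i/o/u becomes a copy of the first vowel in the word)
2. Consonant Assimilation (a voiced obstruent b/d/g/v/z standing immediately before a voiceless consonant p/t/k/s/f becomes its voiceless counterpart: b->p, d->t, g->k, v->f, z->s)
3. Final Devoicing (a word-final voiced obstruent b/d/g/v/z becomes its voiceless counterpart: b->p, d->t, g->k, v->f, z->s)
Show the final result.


Starting form: 'busid'
Rule 1: Vowel Harmony: all vowels become 'u' (matching first vowel). 'busid' -> 'busud'
Rule 2: Consonant Assimilation: no voiced obstruent (b/d/g/v/z) stands immediately before a voiceless consonant (p/t/k/s/f). No change.
Rule 3: Final Devoicing: word-final voiced obstruent 'd' becomes voiceless 't'. 'busud' -> 'busut'
Final form: 'busut'

busut


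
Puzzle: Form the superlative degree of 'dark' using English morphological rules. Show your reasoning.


Apply superlative formation (add -est): 'dark' -> 'darkest'.

darkest


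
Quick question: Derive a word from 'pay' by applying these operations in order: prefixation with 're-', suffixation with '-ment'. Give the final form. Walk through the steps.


Step 1: Add prefix 're-' to 'pay' = 'repay'
Step 2: Add suffix '-ment' to 'repay' = 'repayment'

repayment


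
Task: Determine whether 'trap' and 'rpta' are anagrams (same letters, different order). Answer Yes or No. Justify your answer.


Sorted letters of 'trap': 'aprt'
Sorted letters of 'rpta': 'aprt'
They match.

Yes


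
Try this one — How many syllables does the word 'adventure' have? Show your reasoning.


Break 'adventure' into syllables: ad-ven-ture -> ad | ven | ture = 3 syllables

3 syllables


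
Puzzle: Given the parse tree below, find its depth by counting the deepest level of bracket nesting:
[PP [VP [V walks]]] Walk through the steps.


Count bracket nesting levels:
'[' at pos 0: depth = 1
'[' at pos 4: depth = 2
'[' at pos 8: depth = 3
Maximum depth reached: 3

3


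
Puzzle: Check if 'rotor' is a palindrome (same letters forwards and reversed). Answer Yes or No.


Forward: 'rotor'
Reversed: 'rotor'
They are identical.

Yes


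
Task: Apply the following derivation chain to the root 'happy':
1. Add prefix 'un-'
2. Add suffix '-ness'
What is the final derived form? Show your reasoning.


Step 1: Add prefix 'un-' to 'happy' = 'unhappy'
Step 2: Add suffix '-ness' to 'unhappy' = 'unhappiness'

unhappiness


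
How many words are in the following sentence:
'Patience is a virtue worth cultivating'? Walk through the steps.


Split into words: Patience | is | a | virtue | worth | cultivating = 6 words.

6


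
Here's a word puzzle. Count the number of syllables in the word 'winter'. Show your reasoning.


Break 'winter' into syllables: win-ter -> win | ter = 2 syllables

2 syllables


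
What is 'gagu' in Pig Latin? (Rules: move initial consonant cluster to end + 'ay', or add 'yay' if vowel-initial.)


'gagu': move consonant cluster 'g' to end and add 'ay': 'agugay'.

agugay


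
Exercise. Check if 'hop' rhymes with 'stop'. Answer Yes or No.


Rime (stressed vowel + following sounds) of 'hop': -op = /ɒp/
Rime of 'stop': -op = /ɒp/
/ɒp/ and /ɒp/ are the same ending sound, so the words rhyme.

Yes


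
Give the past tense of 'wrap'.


Apply rule: Double final consonant and add -ed. 'wrap' becomes 'wrapped'.

wrapped


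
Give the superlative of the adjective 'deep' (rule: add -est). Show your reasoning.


Apply superlative formation (add -est): 'deep' -> 'deepest'.

deepest


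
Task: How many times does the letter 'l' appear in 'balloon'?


Letter 'l' in 'balloon': found at position(s) 3, 4 = 2 occurrence(s).

2


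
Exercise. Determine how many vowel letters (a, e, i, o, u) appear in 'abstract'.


Vowels in 'abstract': a, a = 2 vowels.

2


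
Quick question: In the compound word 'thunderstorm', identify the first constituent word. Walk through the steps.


Split 'thunderstorm' into 'thunder' + 'storm'. The first part is 'thunder'.

thunder


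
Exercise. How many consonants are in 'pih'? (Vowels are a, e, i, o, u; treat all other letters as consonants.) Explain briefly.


Consonants in 'pih': p, h = 2 consonants.

2


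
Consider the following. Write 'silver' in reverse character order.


Reverse 'silver' character by character: 'revlis'.

revlis


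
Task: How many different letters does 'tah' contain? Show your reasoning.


Unique letters in 'tah': {a, h, t} = 3 distinct letters.

3


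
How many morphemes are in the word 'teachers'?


Decomposition: teach (root) + -er (suffix) + -s (plural) = 3 morpheme(s)

3 morphemes


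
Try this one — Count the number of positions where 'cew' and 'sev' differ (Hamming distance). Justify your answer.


Alignment:
Position 1: 'c' vs 's' = DIFFER
Position 2: 'e' vs 'e' = match
Position 3: 'w' vs 'v' = DIFFER
Total differences: 2

2


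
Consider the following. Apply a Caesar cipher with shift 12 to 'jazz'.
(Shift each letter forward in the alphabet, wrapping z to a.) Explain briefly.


Shift each letter by 12: j -> v, a -> m, z -> l, z -> l. Result: 'vmll'.

vmll


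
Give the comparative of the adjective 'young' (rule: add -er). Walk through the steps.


Apply comparative formation (add -er): 'young' -> 'younger'.

younger


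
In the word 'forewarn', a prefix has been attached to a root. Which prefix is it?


The word 'forewarn' = 'fore' (prefix) + 'warn' (root). The prefix is 'fore'.

fore


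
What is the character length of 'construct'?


Spell out 'construct' and number each letter: c(1), o(2), n(3), s(4), t(5), r(6), u(7), c(8), t(9). Total: 9 letters.

9


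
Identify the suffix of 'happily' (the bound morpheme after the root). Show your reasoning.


The word 'happily' = 'happy' (root) + '-ly' (suffix). The suffix is '-ly'.

ly


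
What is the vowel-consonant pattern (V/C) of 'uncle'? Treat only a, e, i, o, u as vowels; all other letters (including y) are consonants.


Letter mapping: u = V, n = C, c = C, l = C, e = V.

VCCCV


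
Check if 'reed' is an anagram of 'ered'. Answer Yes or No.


Sorted letters of 'reed': 'deer'
Sorted letters of 'ered': 'deer'
They match.

Yes


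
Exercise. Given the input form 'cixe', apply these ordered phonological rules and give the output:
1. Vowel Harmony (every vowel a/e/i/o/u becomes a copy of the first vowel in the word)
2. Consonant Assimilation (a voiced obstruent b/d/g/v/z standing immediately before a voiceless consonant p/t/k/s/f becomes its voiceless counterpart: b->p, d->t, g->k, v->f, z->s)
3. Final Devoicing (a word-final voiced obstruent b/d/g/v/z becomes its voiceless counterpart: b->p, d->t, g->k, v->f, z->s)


Starting form: 'cixe'
Rule 1: Vowel Harmony: all vowels become 'i' (matching first vowel). 'cixe' -> 'cixi'
Rule 2: Consonant Assimilation: no voiced obstruent (b/d/g/v/z) stands immediately before a voiceless consonant (p/t/k/s/f). No change.
Rule 3: Final Devoicing: the word ends in the vowel 'i', not a consonant. No change.
Final form: 'cixi'

cixi


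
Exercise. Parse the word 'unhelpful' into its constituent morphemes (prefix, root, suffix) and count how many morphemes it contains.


Step 1: Identify prefix: 'un' (meaning: not/reverse)
Step 2: Identify root: 'help'
Step 3: Identify suffix(es): 'ful'
Decomposition: un- (prefix: not/reverse) + help (root) + -ful (suffix: full of)
Total morphemes: 3

3 morphemes (un- (prefix: not/reverse) + help (root) + -ful (suffix: full of))


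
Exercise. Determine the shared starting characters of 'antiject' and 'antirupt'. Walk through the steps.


Compare from the start: 4 characters match: 'anti'. Mismatch at position 5: 'j' vs 'r'.

anti


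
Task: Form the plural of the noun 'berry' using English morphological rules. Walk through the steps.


Apply rule: Change -y to -ies (consonant + y). 'berry' becomes 'berries'.

berries


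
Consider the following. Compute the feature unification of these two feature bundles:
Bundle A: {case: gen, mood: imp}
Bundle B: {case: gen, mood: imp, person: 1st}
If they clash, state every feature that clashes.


Compare features:
case: A=gen vs B=gen -> unified: gen
mood: A=imp vs B=imp -> unified: imp
person: A=_ vs B=1st -> unified: 1st
No clashes found.

Unified: {case: gen, mood: imp, person: 1st}


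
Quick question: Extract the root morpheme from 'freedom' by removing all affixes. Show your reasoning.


Remove suffix '-dom' from 'freedom' to get root 'free'.

free


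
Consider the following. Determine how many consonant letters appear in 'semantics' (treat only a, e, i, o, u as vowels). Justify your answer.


Consonants in 'semantics': s, m, n, t, c, s = 6 consonants.

6


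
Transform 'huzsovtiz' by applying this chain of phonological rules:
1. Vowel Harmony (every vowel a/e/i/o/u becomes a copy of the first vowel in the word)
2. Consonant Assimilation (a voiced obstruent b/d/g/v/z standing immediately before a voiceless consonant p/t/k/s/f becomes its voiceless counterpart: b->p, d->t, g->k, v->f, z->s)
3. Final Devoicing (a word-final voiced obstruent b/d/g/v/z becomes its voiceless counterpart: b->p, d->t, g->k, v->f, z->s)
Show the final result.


Starting form: 'huzsovtiz'
Rule 1: Vowel Harmony: all vowels become 'u' (matching first vowel). 'huzsovtiz' -> 'huzsuvtuz'
Rule 2: Consonant Assimilation: voiced obstruent before voiceless consonant becomes voiceless ('zs' -> 'ss', 'vt' -> 'ft'). 'huzsuvtuz' -> 'hussuftuz'
Rule 3: Final Devoicing: word-final voiced obstruent 'z' becomes voiceless 's'. 'hussuftuz' -> 'hussuftus'
Final form: 'hussuftus'

hussuftus


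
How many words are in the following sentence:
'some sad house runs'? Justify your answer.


Split into words: some | sad | house | runs = 4 words.

4


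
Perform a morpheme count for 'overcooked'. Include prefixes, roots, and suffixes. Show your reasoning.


Decomposition: over- (prefix) + cook (root) + -ed (suffix) = 3 morpheme(s)

3 morphemes


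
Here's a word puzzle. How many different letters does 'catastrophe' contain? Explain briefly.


Unique letters in 'catastrophe': {a, c, e, h, o, p, r, s, t} = 9 distinct letters.

9


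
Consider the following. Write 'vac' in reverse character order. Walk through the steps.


Reverse 'vac' character by character: 'cav'.

cav


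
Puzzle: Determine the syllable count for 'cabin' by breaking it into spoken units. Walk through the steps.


Break 'cabin' into syllables: cab-in -> cab | in = 2 syllables

2 syllables


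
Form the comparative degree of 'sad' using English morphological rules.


Apply comparative formation (double final consonant, add -er): 'sad' -> 'sadder'.

sadder


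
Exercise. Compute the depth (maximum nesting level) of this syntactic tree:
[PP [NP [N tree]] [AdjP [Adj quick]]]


Count bracket nesting levels:
'[' at pos 0: depth = 1
'[' at pos 4: depth = 2
'[' at pos 8: depth = 3
'[' at pos 18: depth = 2
'[' at pos 24: depth = 3
Maximum depth reached: 3

3


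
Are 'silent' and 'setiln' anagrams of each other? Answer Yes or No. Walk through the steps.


Sorted letters of 'silent': 'eilnst'
Sorted letters of 'setiln': 'eilnst'
They match.

Yes


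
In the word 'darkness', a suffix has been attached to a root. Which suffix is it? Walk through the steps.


The word 'darkness' = 'dark' (root) + '-ness' (suffix). The suffix is '-ness'.

ness


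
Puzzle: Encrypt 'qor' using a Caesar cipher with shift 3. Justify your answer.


Shift each letter by 3: q -> t, o -> r, r -> u. Result: 'tru'.

tru


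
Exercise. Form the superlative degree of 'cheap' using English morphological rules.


Apply superlative formation (add -est): 'cheap' -> 'cheapest'.

cheapest


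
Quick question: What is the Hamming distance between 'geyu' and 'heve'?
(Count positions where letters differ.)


Alignment:
Position 1: 'g' vs 'h' = DIFFER
Position 2: 'e' vs 'e' = match
Position 3: 'y' vs 'v' = DIFFER
Position 4: 'u' vs 'e' = DIFFER
Total differences: 3

3


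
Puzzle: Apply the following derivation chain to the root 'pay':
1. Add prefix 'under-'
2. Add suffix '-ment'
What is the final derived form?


Step 1: Add prefix 'under-' to 'pay' = 'underpay'
Step 2: Add suffix '-ment' to 'underpay' = 'underpayment'

underpayment


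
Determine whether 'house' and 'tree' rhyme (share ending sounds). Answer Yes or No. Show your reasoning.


Rime (stressed vowel + following sounds) of 'house': -ouse = /aʊs/
Rime of 'tree': -ee = /iː/
/aʊs/ and /iː/ are different ending sounds, so the words do not rhyme.

No


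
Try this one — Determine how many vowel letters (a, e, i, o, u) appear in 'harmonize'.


Vowels in 'harmonize': a, o, i, e = 4 vowels.

4


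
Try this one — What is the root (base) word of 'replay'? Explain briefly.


Remove prefix 're' from 'replay' to get root 'play'.

play


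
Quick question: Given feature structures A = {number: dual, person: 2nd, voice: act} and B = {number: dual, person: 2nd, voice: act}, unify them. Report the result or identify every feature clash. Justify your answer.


Compare features:
number: A=dual vs B=dual -> unified: dual
person: A=2nd vs B=2nd -> unified: 2nd
voice: A=act vs B=act -> unified: act
No clashes found.

Unified: {number: dual, person: 2nd, voice: act}


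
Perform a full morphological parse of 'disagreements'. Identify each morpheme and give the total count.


Step 1: Identify prefix: 'dis' (meaning: not/apart)
Step 2: Identify root: 'agree'
Step 3: Identify suffix(es): 'ment, s'
Decomposition: dis- (prefix: not/apart) + agree (root) + -ment (suffix: action/result) + -s (plural)
Total morphemes: 4

4 morphemes (dis- (prefix: not/apart) + agree (root) + -ment (suffix: action/result) + -s (plural))


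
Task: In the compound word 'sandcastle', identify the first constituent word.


Split 'sandcastle' into 'sand' + 'castle'. The first part is 'sand'.

sand


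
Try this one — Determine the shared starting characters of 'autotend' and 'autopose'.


Compare from the start: 4 characters match: 'auto'. Mismatch at position 5: 't' vs 'p'.

auto


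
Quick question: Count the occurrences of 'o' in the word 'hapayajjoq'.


Letter 'o' in 'hapayajjoq': found at position(s) 9 = 1 occurrence(s).

1


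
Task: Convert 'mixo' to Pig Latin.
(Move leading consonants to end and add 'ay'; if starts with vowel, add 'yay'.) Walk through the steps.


'mixo': move consonant cluster 'm' to end and add 'ay': 'ixomay'.

ixomay


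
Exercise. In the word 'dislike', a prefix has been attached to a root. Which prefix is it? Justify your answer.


The word 'dislike' = 'dis' (prefix) + 'like' (root). The prefix is 'dis'.

dis


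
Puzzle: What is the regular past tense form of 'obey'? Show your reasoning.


Apply rule: Add -ed. 'obey' becomes 'obeyed'.

obeyed


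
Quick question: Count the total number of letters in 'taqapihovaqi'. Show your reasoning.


Spell out 'taqapihovaqi' and number each letter: t(1), a(2), q(3), a(4), p(5), i(6), h(7), o(8), v(9), a(10), q(11), i(12). Total: 12 letters.

12


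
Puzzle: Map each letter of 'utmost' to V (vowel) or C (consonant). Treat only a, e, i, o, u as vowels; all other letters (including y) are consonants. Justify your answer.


Letter mapping: u = V, t = C, m = C, o = V, s = C, t = C.

VCCVCC


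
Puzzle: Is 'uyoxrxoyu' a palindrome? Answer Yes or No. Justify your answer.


Forward: 'uyoxrxoyu'
Reversed: 'uyoxrxoyu'
They are identical.

Yes


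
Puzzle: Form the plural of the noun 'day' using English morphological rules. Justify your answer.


Apply rule: Add -s. 'day' becomes 'days'.

days


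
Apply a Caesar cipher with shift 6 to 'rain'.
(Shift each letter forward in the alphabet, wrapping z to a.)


Shift each letter by 6: r -> x, a -> g, i -> o, n -> t. Result: 'xgot'.

xgot


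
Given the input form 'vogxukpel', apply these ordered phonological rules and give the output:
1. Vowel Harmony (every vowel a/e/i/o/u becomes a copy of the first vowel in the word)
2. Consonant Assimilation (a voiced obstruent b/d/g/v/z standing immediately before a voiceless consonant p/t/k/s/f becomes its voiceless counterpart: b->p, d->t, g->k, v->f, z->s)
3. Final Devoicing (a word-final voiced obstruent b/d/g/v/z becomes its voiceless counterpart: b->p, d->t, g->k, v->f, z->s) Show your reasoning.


Starting form: 'vogxukpel'
Rule 1: Vowel Harmony: all vowels become 'o' (matching first vowel). 'vogxukpel' -> 'vogxokpol'
Rule 2: Consonant Assimilation: no voiced obstruent (b/d/g/v/z) stands immediately before a voiceless consonant (p/t/k/s/f). No change.
Rule 3: Final Devoicing: final consonant 'l' is not one of the voiced obstruents b/d/g/v/z. No change.
Final form: 'vogxokpol'

vogxokpol


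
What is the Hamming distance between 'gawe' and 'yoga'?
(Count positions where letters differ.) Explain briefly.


Alignment:
Position 1: 'g' vs 'y' = DIFFER
Position 2: 'a' vs 'o' = DIFFER
Position 3: 'w' vs 'g' = DIFFER
Position 4: 'e' vs 'a' = DIFFER
Total differences: 4

4


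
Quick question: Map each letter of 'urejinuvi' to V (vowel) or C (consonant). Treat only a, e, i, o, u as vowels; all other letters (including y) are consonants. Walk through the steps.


Letter mapping: u = V, r = C, e = V, j = C, i = V, n = C, u = V, v = C, i = V.

VCVCVCVCV


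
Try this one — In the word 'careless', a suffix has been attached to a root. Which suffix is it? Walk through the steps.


The word 'careless' = 'care' (root) + '-less' (suffix). The suffix is '-less'.

less


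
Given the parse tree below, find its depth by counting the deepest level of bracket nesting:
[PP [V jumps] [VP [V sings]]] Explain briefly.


Count bracket nesting levels:
'[' at pos 0: depth = 1
'[' at pos 4: depth = 2
'[' at pos 14: depth = 2
'[' at pos 18: depth = 3
Maximum depth reached: 3

3


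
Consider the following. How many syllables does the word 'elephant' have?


Break 'elephant' into syllables: el-e-phant -> el | e | phant = 3 syllables

3 syllables


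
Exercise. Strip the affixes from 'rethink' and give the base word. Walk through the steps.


Remove prefix 're' from 'rethink' to get root 'think'.

think


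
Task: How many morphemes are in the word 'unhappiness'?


Decomposition: un- (prefix) + happy (root) + -ness (suffix) = 3 morpheme(s)

3 morphemes


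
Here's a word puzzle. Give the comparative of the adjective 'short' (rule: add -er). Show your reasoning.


Apply comparative formation (add -er): 'short' -> 'shorter'.

shorter


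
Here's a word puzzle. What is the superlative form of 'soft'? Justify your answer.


Apply superlative formation (add -est): 'soft' -> 'softest'.

softest


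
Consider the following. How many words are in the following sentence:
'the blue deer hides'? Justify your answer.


Split into words: the | blue | deer | hides = 4 words.

4


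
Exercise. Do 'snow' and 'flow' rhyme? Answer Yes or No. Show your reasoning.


Rime (stressed vowel + following sounds) of 'snow': -ow = /oʊ/
Rime of 'flow': -ow = /oʊ/
/oʊ/ and /oʊ/ are the same ending sound, so the words rhyme.

Yes


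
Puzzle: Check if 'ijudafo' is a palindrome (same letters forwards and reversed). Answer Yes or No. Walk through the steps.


Forward: 'ijudafo'
Reversed: 'ofaduji'
They differ.

No


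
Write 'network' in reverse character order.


Reverse 'network' character by character: 'krowten'.

krowten


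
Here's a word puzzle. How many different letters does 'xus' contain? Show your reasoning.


Unique letters in 'xus': {s, u, x} = 3 distinct letters.

3


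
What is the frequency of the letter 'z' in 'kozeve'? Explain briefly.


Letter 'z' in 'kozeve': found at position(s) 3 = 1 occurrence(s).

1


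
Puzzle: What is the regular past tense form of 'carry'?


Apply rule: Change -y to -ied. 'carry' becomes 'carried'.

carried


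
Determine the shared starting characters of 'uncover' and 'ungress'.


Compare from the start: 2 characters match: 'un'. Mismatch at position 3: 'c' vs 'g'.

un


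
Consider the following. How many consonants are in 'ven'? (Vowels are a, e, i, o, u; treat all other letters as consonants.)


Consonants in 'ven': v, n = 2 consonants.

2


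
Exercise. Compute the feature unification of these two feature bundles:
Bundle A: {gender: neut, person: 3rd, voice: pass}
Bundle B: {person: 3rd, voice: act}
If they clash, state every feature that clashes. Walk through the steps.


Compare features:
gender: A=neut vs B=_ -> unified: neut
person: A=3rd vs B=3rd -> unified: 3rd
voice: A=pass vs B=act -> CLASH
Clash detected on feature 'voice' (pass vs act); unification fails.

CLASH on 'voice' (pass vs act)


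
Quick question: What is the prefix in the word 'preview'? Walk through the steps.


The word 'preview' = 'pre' (prefix) + 'view' (root). The prefix is 'pre'.

pre


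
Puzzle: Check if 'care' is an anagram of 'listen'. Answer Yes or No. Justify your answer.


Sorted letters of 'care': 'acer'
Sorted letters of 'listen': 'eilnst'
They do not match.

No


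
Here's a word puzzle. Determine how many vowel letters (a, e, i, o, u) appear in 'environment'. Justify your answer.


Vowels in 'environment': e, i, o, e = 4 vowels.

4


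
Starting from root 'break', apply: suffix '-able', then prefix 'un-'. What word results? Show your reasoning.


Step 1: Add suffix '-able' to 'break' = 'breakable'
Step 2: Add prefix 'un-' to 'breakable' = 'unbreakable'

unbreakable


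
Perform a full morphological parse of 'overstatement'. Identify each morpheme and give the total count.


Step 1: Identify prefix: 'over' (meaning: excessively)
Step 2: Identify root: 'state'
Step 3: Identify suffix(es): 'ment'
Decomposition: over- (prefix: excessively) + state (root) + -ment (suffix: action/result)
Total morphemes: 3

3 morphemes (over- (prefix: excessively) + state (root) + -ment (suffix: action/result))


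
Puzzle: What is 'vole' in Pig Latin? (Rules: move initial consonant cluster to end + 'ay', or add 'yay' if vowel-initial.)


'vole': move consonant cluster 'v' to end and add 'ay': 'olevay'.

olevay


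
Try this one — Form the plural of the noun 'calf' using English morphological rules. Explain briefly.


Apply rule: Change -f to -ves. 'calf' becomes 'calves'.

calves


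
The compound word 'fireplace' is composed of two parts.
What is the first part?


Split 'fireplace' into 'fire' + 'place'. The first part is 'fire'.

fire


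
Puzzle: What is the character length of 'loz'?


Spell out 'loz' and number each letter: l(1), o(2), z(3). Total: 3 letters.

3


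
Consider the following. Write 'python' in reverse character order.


Reverse 'python' character by character: 'nohtyp'.

nohtyp


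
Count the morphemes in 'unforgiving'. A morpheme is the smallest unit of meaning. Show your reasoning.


Decomposition: un- (prefix) + forgive (root) + -ing (suffix) = 3 morpheme(s)

3 morphemes


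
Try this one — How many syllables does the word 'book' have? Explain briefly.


Break 'book' into syllables: book -> book = 1 syllable

1 syllable


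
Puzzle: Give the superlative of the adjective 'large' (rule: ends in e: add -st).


Apply superlative formation (ends in e: add -st): 'large' -> 'largest'.

largest


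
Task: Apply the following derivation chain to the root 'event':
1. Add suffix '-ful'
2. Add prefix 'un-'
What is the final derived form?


Step 1: Add suffix '-ful' to 'event' = 'eventful'
Step 2: Add prefix 'un-' to 'eventful' = 'uneventful'

uneventful


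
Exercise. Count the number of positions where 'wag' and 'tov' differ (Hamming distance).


Alignment:
Position 1: 'w' vs 't' = DIFFER
Position 2: 'a' vs 'o' = DIFFER
Position 3: 'g' vs 'v' = DIFFER
Total differences: 3

3
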